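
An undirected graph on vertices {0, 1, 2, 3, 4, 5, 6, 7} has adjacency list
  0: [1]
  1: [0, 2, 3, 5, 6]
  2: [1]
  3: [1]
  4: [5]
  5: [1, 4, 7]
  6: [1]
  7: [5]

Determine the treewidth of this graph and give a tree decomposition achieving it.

Treewidth 1.
Bags: B1 = {4, 5}  B2 = {5, 7}  B3 = {1, 5}  B4 = {1, 3}  B5 = {1, 6}  B6 = {1, 2}  B7 = {0, 1}
Tree: B1–B2, B2–B3, B3–B4, B3–B5, B4–B6, B5–B7

Every bag has size at most 2, so the width is 2 − 1 = 1 and tw(G) ≤ 1. Any graph with an edge has treewidth ≥ 1, and G has the edge 4–5. Hence tw(G) = 1 exactly.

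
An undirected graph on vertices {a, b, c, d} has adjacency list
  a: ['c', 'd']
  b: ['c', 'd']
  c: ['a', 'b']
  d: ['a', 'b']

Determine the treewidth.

A width-2 tree decomposition is:
Bags: B1 = {a, c, d}  B2 = {b, c, d}
Tree: B1–B2
Every bag has size at most 3, so the width is 3 − 1 = 2 and tw(G) ≤ 2. For the lower bound, G contains the cycle c–a–d–b–c, so G is not a forest; only forests have treewidth ≤ 1, hence tw(G) ≥ 2. Therefore the treewidth is 2.

2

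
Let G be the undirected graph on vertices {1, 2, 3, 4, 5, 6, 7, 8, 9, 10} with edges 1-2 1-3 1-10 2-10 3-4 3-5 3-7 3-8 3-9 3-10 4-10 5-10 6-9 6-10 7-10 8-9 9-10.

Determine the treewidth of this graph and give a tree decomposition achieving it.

Treewidth 2.
One optimal decomposition is:
Bags: B1 = {3, 5, 10}  B2 = {3, 9, 10}  B3 = {3, 8, 9}  B4 = {3, 4, 10}  B5 = {6, 9, 10}  B6 = {1, 3, 10}  B7 = {1, 2, 10}  B8 = {3, 7, 10}
Tree: B1–B2, B2–B3, B1–B4, B2–B5, B4–B6, B6–B7, B2–B8

The largest bag has 3 vertices, giving width 2; this decomposition certifies tw(G) ≤ 2. For the lower bound, the 3 vertices {3, 8, 9} are pairwise adjacent, and any tree decomposition puts a clique entirely inside one bag — forcing width ≥ 2. Hence tw(G) = 2 exactly.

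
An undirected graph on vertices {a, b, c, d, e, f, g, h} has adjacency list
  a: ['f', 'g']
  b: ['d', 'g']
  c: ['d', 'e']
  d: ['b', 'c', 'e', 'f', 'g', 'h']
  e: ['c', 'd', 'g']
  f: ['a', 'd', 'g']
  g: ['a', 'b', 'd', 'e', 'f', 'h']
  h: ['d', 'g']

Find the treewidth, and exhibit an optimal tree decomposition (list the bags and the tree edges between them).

The largest bag has 3 vertices, giving width 2; this decomposition certifies tw(G) ≤ 2. Conversely, {d, e, g} is a clique of size 3, and the vertices of any clique must share a bag in every tree decomposition; so some bag has ≥ 3 vertices and tw(G) ≥ 2. Combining the bounds, tw(G) = 2.

Treewidth 2.
Bags: B1 = {d, g, h}  B2 = {b, d, g}  B3 = {d, f, g}  B4 = {d, e, g}  B5 = {c, d, e}  B6 = {a, f, g}
Tree: B1–B2, B1–B3, B1–B4, B4–B5, B3–B6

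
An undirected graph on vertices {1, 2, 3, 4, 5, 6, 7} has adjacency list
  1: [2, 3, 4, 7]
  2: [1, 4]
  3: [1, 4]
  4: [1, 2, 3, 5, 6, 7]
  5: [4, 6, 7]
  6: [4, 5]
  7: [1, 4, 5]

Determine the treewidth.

2

A width-2 tree decomposition is:
Bags: B1 = {1, 4, 7}  B2 = {4, 5, 7}  B3 = {1, 3, 4}  B4 = {1, 2, 4}  B5 = {4, 5, 6}
Tree: B1–B2, B1–B3, B1–B4, B2–B5
Each bag holds 3 vertices, so the decomposition has width 2, which upper-bounds the treewidth. Conversely, {1, 2, 4} is a clique of size 3, and the vertices of any clique must share a bag in every tree decomposition; so some bag has ≥ 3 vertices and tw(G) ≥ 2. Combining the bounds, tw(G) = 2.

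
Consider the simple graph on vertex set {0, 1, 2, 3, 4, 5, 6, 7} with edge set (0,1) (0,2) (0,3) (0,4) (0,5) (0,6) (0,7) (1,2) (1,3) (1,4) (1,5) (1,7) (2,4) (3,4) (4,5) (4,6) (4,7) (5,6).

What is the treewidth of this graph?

A width-3 tree decomposition is:
Bags: B1 = {0, 1, 3, 4}  B2 = {0, 1, 2, 4}  B3 = {0, 1, 4, 7}  B4 = {0, 1, 4, 5}  B5 = {0, 4, 5, 6}
Tree: B1–B2, B1–B3, B1–B4, B4–B5
The largest bag has 4 vertices, giving width 3; this decomposition certifies tw(G) ≤ 3. Conversely, {0, 1, 2, 4} is a clique of size 4, and the vertices of any clique must share a bag in every tree decomposition; so some bag has ≥ 4 vertices and tw(G) ≥ 3. The upper and lower bounds meet at 3, so that is the treewidth.

3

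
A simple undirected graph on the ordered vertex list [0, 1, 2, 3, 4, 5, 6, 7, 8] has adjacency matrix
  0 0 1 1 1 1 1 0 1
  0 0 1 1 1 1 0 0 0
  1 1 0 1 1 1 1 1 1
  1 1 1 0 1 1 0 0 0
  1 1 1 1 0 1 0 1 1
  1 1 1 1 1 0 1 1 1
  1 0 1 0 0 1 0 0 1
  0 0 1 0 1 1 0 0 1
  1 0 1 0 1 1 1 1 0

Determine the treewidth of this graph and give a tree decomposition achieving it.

Treewidth 4.
One optimal decomposition is:
Bags: B1 = {2, 4, 5, 7, 8}  B2 = {0, 2, 4, 5, 8}  B3 = {0, 2, 5, 6, 8}  B4 = {0, 2, 3, 4, 5}  B5 = {1, 2, 3, 4, 5}
Tree: B1–B2, B2–B3, B2–B4, B4–B5

Each bag holds 5 vertices, so the decomposition has width 4, which upper-bounds the treewidth. On the other hand G contains the 5-clique {0, 2, 4, 5, 8}. A clique must lie in a single bag of any decomposition, so no decomposition can have width below 4. The upper and lower bounds meet at 4, so that is the treewidth.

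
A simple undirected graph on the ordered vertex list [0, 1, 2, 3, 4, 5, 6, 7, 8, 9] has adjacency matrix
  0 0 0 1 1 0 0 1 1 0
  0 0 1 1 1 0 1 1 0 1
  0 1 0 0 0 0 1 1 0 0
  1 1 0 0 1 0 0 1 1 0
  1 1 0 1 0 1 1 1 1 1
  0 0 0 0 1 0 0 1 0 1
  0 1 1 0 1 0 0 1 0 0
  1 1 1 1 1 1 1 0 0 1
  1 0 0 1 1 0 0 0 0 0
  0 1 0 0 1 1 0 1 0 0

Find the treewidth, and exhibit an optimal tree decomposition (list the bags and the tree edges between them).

Treewidth 3.
One such decomposition:
Bags: B1 = {1, 3, 4, 7}  B2 = {0, 3, 4, 7}  B3 = {1, 4, 7, 9}  B4 = {1, 4, 6, 7}  B5 = {4, 5, 7, 9}  B6 = {0, 3, 4, 8}  B7 = {1, 2, 6, 7}
Tree: B1–B2, B1–B3, B1–B4, B3–B5, B2–B6, B4–B7

The largest bag has 4 vertices, giving width 3; this decomposition certifies tw(G) ≤ 3. Conversely, {1, 2, 6, 7} is a clique of size 4, and the vertices of any clique must share a bag in every tree decomposition; so some bag has ≥ 4 vertices and tw(G) ≥ 3. Combining the bounds, tw(G) = 3.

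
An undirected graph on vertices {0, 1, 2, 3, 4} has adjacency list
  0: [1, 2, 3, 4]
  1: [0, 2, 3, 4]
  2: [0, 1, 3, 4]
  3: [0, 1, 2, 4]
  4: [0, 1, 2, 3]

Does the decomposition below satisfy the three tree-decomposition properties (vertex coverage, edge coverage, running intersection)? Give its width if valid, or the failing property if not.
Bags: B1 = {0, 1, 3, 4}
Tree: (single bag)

A tree decomposition must satisfy three properties: every vertex lies in some bag; for every edge, both endpoints lie together in some bag; and for every vertex, the bags containing it form a connected subtree. Here vertex 2 appears in no bag, so the decomposition is invalid.

No — vertex 2 appears in no bag.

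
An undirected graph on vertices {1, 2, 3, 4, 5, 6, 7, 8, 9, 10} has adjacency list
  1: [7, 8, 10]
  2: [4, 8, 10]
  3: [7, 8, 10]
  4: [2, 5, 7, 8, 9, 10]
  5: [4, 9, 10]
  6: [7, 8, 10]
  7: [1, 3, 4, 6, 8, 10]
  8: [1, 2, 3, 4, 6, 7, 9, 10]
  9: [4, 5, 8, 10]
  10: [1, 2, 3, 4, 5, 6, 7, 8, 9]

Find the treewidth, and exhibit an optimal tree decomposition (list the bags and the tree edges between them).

Treewidth 3.
One such decomposition:
Bags: B1 = {4, 7, 8, 10}  B2 = {1, 7, 8, 10}  B3 = {2, 4, 8, 10}  B4 = {6, 7, 8, 10}  B5 = {3, 7, 8, 10}  B6 = {4, 8, 9, 10}  B7 = {4, 5, 9, 10}
Tree: B1–B2, B1–B3, B2–B4, B1–B5, B1–B6, B6–B7

Each bag holds 4 vertices, so the decomposition has width 3, which upper-bounds the treewidth. Conversely, {4, 8, 9, 10} is a clique of size 4, and the vertices of any clique must share a bag in every tree decomposition; so some bag has ≥ 4 vertices and tw(G) ≥ 3. Combining the bounds, tw(G) = 3.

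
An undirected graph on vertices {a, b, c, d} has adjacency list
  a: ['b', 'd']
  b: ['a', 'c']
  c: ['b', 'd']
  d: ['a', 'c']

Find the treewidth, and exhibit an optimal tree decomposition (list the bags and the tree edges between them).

Every bag has size at most 3, so the width is 3 − 1 = 2 and tw(G) ≤ 2. The edges d–c–b–a–d form a cycle, so G is not a tree and its treewidth is at least 2. Hence tw(G) = 2 exactly.

Treewidth 2.
Bags: B1 = {b, c, d}  B2 = {a, b, d}
Tree: B1–B2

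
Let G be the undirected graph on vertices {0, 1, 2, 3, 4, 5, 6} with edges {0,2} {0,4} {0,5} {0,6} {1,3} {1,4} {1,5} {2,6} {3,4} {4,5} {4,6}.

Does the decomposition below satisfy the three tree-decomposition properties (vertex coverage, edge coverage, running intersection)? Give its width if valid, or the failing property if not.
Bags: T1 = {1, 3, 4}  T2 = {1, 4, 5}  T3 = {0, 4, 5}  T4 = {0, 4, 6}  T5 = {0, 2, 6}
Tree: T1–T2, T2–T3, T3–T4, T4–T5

Checking the three conditions: (i) the bags cover all of {0, 1, 2, 3, 4, 5, 6}; (ii) for each edge, some bag contains both endpoints; (iii) the bags containing any fixed vertex form a subtree. All hold, so the decomposition is valid with width 3 − 1 = 2.

Yes; width 2.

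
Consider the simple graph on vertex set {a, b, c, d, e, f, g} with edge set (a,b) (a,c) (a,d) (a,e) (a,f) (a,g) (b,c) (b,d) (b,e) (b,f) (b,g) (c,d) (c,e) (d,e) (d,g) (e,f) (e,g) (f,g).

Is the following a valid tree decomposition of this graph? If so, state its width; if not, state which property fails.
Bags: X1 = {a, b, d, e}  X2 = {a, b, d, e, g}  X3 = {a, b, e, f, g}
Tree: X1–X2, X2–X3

A tree decomposition must satisfy three properties: every vertex lies in some bag; for every edge, both endpoints lie together in some bag; and for every vertex, the bags containing it form a connected subtree. Here vertex c appears in no bag, so the decomposition is invalid.

No — vertex c appears in no bag.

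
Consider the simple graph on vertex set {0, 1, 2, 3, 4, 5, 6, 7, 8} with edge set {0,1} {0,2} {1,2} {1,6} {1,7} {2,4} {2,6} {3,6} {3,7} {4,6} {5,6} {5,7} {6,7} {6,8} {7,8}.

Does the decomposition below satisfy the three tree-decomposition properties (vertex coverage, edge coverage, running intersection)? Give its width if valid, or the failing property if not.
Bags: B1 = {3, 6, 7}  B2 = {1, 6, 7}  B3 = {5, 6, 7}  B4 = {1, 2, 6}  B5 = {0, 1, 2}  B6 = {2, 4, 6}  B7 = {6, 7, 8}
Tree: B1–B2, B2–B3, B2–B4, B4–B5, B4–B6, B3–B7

Yes; width 2.

Vertex coverage: the bags together contain {0, 1, 2, 3, 4, 5, 6, 7, 8}, the full vertex set. Edge coverage: each edge of G has both endpoints in at least one bag. Running intersection: for every vertex, the bags containing it form a connected subtree. All three properties hold, so this is a valid tree decomposition of width max|bag| − 1 = 2, and hence tw(G) ≤ 2.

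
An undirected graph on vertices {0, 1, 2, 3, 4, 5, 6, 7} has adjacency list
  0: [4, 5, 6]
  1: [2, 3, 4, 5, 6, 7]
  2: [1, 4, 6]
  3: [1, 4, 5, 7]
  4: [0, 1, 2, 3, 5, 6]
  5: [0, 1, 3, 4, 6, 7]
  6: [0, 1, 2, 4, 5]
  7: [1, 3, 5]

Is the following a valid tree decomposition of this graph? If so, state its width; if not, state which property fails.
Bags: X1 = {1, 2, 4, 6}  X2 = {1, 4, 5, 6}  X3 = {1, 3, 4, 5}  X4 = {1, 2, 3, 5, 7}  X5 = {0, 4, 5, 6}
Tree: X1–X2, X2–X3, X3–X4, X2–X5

A tree decomposition must satisfy three properties: every vertex lies in some bag; for every edge, both endpoints lie together in some bag; and for every vertex, the bags containing it form a connected subtree. Here bags containing vertex 2 are not connected in the tree, so the decomposition is invalid.

No — bags containing vertex 2 are not connected in the tree.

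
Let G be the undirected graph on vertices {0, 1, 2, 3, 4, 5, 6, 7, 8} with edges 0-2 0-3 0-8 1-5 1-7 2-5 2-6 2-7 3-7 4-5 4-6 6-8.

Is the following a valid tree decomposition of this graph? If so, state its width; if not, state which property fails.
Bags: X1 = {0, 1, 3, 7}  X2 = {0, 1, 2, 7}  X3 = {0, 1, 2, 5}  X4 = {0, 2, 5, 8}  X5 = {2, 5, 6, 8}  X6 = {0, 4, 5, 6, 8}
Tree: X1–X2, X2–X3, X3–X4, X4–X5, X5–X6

No — bags containing vertex 0 are not connected in the tree.

A tree decomposition must satisfy three properties: every vertex lies in some bag; for every edge, both endpoints lie together in some bag; and for every vertex, the bags containing it form a connected subtree. Here bags containing vertex 0 are not connected in the tree, so the decomposition is invalid.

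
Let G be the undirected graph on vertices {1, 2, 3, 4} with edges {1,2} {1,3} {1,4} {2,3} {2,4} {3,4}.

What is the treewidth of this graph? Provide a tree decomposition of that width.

Treewidth 3.
One optimal decomposition is:
Bags: B1 = {1, 2, 3, 4}
Tree: (single bag)

A single bag containing all 4 vertices is trivially a valid decomposition of width 3. On the other hand G contains the 4-clique {1, 2, 3, 4}. A clique must lie in a single bag of any decomposition, so no decomposition can have width below 3. Combining the bounds, tw(G) = 3.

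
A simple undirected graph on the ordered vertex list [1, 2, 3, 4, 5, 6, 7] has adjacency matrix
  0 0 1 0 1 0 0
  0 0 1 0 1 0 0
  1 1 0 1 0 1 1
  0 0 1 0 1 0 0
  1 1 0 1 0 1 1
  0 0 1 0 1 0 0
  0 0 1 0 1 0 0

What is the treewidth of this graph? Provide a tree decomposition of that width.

Treewidth 2.
One such decomposition:
Bags: B1 = {3, 5, 6}  B2 = {1, 3, 5}  B3 = {3, 4, 5}  B4 = {3, 5, 7}  B5 = {2, 3, 5}
Tree: B1–B2, B2–B3, B3–B4, B4–B5

Each bag holds 3 vertices, so the decomposition has width 2, which upper-bounds the treewidth. Since 3–6–5–1–3 is a cycle in G, G is not acyclic. Forests are exactly the graphs of treewidth ≤ 1, so tw(G) ≥ 2. The upper and lower bounds meet at 2, so that is the treewidth.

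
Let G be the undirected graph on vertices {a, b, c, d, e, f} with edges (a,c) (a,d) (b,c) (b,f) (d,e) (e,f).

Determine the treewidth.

2

A width-2 tree decomposition is:
Bags: B1 = {a, b, c}  B2 = {a, b, f}  B3 = {a, e, f}  B4 = {a, d, e}
Tree: B1–B2, B2–B3, B3–B4
Each bag holds 3 vertices, so the decomposition has width 2, which upper-bounds the treewidth. For the lower bound, G contains the cycle a–c–b–f–e–d–a, so G is not a forest; only forests have treewidth ≤ 1, hence tw(G) ≥ 2. Combining the bounds, tw(G) = 2.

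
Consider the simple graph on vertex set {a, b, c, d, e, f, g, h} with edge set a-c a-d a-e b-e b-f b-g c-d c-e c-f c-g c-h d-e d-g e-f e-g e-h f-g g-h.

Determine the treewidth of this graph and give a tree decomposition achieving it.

Every bag has size at most 4, so the width is 4 − 1 = 3 and tw(G) ≤ 3. On the other hand G contains the 4-clique {c, d, e, g}. A clique must lie in a single bag of any decomposition, so no decomposition can have width below 3. Combining the bounds, tw(G) = 3.

Treewidth 3.
Bags: B1 = {c, d, e, g}  B2 = {c, e, g, h}  B3 = {a, c, d, e}  B4 = {c, e, f, g}  B5 = {b, e, f, g}
Tree: B1–B2, B1–B3, B2–B4, B4–B5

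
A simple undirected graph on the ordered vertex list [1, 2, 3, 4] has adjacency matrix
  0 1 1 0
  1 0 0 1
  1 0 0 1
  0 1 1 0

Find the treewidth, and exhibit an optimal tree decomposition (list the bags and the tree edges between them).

Each bag holds 3 vertices, so the decomposition has width 2, which upper-bounds the treewidth. Since 2–4–3–1–2 is a cycle in G, G is not acyclic. Forests are exactly the graphs of treewidth ≤ 1, so tw(G) ≥ 2. Therefore the treewidth is 2.

Treewidth 2.
One such decomposition:
Bags: B1 = {2, 3, 4}  B2 = {1, 2, 3}
Tree: B1–B2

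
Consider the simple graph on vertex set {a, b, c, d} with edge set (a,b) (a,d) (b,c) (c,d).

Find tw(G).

2

A width-2 tree decomposition is:
Bags: B1 = {a, b, c}  B2 = {a, c, d}
Tree: B1–B2
The largest bag has 3 vertices, giving width 2; this decomposition certifies tw(G) ≤ 2. The edges a–b–c–d–a form a cycle, so G is not a tree and its treewidth is at least 2. Hence tw(G) = 2 exactly.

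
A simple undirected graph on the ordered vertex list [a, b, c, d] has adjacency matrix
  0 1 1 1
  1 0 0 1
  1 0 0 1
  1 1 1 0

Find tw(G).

A width-2 tree decomposition is:
Bags: B1 = {a, c, d}  B2 = {a, b, d}
Tree: B1–B2
Every bag has size at most 3, so the width is 3 − 1 = 2 and tw(G) ≤ 2. Conversely, {a, c, d} is a clique of size 3, and the vertices of any clique must share a bag in every tree decomposition; so some bag has ≥ 3 vertices and tw(G) ≥ 2. Hence tw(G) = 2 exactly.

2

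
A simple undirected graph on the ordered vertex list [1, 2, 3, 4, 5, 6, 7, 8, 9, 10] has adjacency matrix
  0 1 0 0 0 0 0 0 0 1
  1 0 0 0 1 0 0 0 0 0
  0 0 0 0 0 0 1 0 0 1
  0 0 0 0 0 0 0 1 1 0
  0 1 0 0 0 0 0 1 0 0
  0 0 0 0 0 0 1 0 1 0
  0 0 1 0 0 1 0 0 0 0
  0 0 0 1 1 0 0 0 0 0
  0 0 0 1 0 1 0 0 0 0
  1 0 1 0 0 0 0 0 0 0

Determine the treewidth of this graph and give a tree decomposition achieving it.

The largest bag has 3 vertices, giving width 2; this decomposition certifies tw(G) ≤ 2. Since 8–5–2–1–10–3–7–6–9–4–8 is a cycle in G, G is not acyclic. Forests are exactly the graphs of treewidth ≤ 1, so tw(G) ≥ 2. Therefore the treewidth is 2.

Treewidth 2.
One optimal decomposition is:
Bags: B1 = {2, 5, 8}  B2 = {1, 2, 8}  B3 = {1, 8, 10}  B4 = {3, 8, 10}  B5 = {3, 7, 8}  B6 = {6, 7, 8}  B7 = {6, 8, 9}  B8 = {4, 8, 9}
Tree: B1–B2, B2–B3, B3–B4, B4–B5, B5–B6, B6–B7, B7–B8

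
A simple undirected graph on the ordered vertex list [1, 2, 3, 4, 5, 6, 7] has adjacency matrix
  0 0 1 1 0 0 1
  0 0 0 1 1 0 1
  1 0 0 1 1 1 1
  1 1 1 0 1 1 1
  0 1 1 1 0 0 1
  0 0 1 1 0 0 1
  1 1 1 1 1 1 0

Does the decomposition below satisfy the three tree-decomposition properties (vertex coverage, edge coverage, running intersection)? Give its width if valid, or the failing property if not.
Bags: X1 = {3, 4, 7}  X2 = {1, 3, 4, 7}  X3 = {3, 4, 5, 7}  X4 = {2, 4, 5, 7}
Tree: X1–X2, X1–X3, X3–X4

A tree decomposition must satisfy three properties: every vertex lies in some bag; for every edge, both endpoints lie together in some bag; and for every vertex, the bags containing it form a connected subtree. Here vertex 6 appears in no bag, so the decomposition is invalid.

No — vertex 6 appears in no bag.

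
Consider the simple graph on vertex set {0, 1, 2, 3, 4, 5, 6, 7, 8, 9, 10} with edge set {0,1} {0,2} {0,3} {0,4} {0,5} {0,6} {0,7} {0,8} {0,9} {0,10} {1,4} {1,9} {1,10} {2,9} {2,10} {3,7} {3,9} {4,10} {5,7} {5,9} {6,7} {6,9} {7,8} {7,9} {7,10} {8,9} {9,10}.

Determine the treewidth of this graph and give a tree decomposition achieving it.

Every bag has size at most 4, so the width is 4 − 1 = 3 and tw(G) ≤ 3. Conversely, {0, 1, 9, 10} is a clique of size 4, and the vertices of any clique must share a bag in every tree decomposition; so some bag has ≥ 4 vertices and tw(G) ≥ 3. Combining the bounds, tw(G) = 3.

Treewidth 3.
One such decomposition:
Bags: B1 = {0, 1, 9, 10}  B2 = {0, 7, 9, 10}  B3 = {0, 2, 9, 10}  B4 = {0, 3, 7, 9}  B5 = {0, 5, 7, 9}  B6 = {0, 1, 4, 10}  B7 = {0, 7, 8, 9}  B8 = {0, 6, 7, 9}
Tree: B1–B2, B1–B3, B2–B4, B2–B5, B1–B6, B5–B7, B5–B8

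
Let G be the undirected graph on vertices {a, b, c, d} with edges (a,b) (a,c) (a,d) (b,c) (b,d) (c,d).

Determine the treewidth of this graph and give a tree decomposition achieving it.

A single bag containing all 4 vertices is trivially a valid decomposition of width 3. For the lower bound, the 4 vertices {a, b, c, d} are pairwise adjacent, and any tree decomposition puts a clique entirely inside one bag — forcing width ≥ 3. The upper and lower bounds meet at 3, so that is the treewidth.

Treewidth 3.
One such decomposition:
Bags: B1 = {a, b, c, d}
Tree: (single bag)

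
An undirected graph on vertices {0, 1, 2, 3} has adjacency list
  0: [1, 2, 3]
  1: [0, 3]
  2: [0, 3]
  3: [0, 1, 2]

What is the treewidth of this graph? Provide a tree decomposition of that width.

The largest bag has 3 vertices, giving width 2; this decomposition certifies tw(G) ≤ 2. For the lower bound, the 3 vertices {0, 1, 3} are pairwise adjacent, and any tree decomposition puts a clique entirely inside one bag — forcing width ≥ 2. The upper and lower bounds meet at 2, so that is the treewidth.

Treewidth 2.
One such decomposition:
Bags: B1 = {0, 2, 3}  B2 = {0, 1, 3}
Tree: B1–B2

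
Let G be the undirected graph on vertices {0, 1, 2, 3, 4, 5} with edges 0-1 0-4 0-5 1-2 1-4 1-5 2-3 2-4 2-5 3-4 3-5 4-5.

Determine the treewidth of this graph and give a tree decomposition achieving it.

Treewidth 3.
Bags: B1 = {1, 2, 4, 5}  B2 = {0, 1, 4, 5}  B3 = {2, 3, 4, 5}
Tree: B1–B2, B1–B3

The largest bag has 4 vertices, giving width 3; this decomposition certifies tw(G) ≤ 3. Conversely, {0, 1, 4, 5} is a clique of size 4, and the vertices of any clique must share a bag in every tree decomposition; so some bag has ≥ 4 vertices and tw(G) ≥ 3. Therefore the treewidth is 3.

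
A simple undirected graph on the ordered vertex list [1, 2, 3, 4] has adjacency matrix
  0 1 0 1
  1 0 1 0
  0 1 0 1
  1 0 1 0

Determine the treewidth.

A width-2 tree decomposition is:
Bags: B1 = {1, 3, 4}  B2 = {1, 2, 3}
Tree: B1–B2
The largest bag has 3 vertices, giving width 2; this decomposition certifies tw(G) ≤ 2. For the lower bound, G contains the cycle 3–4–1–2–3, so G is not a forest; only forests have treewidth ≤ 1, hence tw(G) ≥ 2. Therefore the treewidth is 2.

2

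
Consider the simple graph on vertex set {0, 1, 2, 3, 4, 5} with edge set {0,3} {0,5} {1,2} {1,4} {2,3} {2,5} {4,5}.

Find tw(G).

A width-2 tree decomposition is:
Bags: B1 = {1, 2, 4}  B2 = {2, 4, 5}  B3 = {2, 3, 5}  B4 = {0, 3, 5}
Tree: B1–B2, B2–B3, B3–B4
Every bag has size at most 3, so the width is 3 − 1 = 2 and tw(G) ≤ 2. For the lower bound, G contains the cycle 1–4–5–2–1, so G is not a forest; only forests have treewidth ≤ 1, hence tw(G) ≥ 2. Therefore the treewidth is 2.

2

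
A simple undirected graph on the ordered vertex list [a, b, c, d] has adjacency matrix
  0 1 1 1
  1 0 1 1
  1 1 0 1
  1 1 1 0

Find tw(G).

A width-3 tree decomposition is:
Bags: B1 = {a, b, c, d}
Tree: (single bag)
A single bag containing all 4 vertices is trivially a valid decomposition of width 3. For the lower bound, the 4 vertices {a, b, c, d} are pairwise adjacent, and any tree decomposition puts a clique entirely inside one bag — forcing width ≥ 3. Therefore the treewidth is 3.

3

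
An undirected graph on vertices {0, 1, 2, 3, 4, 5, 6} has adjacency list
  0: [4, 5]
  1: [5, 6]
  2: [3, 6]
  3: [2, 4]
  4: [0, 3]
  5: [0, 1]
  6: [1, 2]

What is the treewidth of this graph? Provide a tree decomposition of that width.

Each bag holds 3 vertices, so the decomposition has width 2, which upper-bounds the treewidth. The edges 6–2–3–4–0–5–1–6 form a cycle, so G is not a tree and its treewidth is at least 2. The upper and lower bounds meet at 2, so that is the treewidth.

Treewidth 2.
One optimal decomposition is:
Bags: B1 = {2, 3, 6}  B2 = {3, 4, 6}  B3 = {0, 4, 6}  B4 = {0, 5, 6}  B5 = {1, 5, 6}
Tree: B1–B2, B2–B3, B3–B4, B4–B5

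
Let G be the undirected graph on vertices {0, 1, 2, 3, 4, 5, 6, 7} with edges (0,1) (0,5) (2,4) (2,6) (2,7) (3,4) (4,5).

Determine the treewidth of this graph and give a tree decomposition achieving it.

Every bag has size at most 2, so the width is 2 − 1 = 1 and tw(G) ≤ 1. Any graph with an edge has treewidth ≥ 1, and G has the edge 0–1. Hence tw(G) = 1 exactly.

Treewidth 1.
One optimal decomposition is:
Bags: B1 = {0, 1}  B2 = {0, 5}  B3 = {4, 5}  B4 = {2, 4}  B5 = {2, 7}  B6 = {2, 6}  B7 = {3, 4}
Tree: B1–B2, B2–B3, B3–B4, B4–B5, B4–B6, B4–B7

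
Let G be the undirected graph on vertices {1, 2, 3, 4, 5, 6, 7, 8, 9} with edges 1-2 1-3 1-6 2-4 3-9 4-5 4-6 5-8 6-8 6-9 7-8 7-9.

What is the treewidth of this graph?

A width-3 tree decomposition is:
Bags: B1 = {1, 2, 3, 4}  B2 = {1, 3, 4, 6}  B3 = {3, 4, 6, 9}  B4 = {4, 5, 6, 9}  B5 = {5, 6, 8, 9}  B6 = {5, 7, 8, 9}
Tree: B1–B2, B2–B3, B3–B4, B4–B5, B5–B6
The largest bag has 4 vertices, giving width 3; this decomposition certifies tw(G) ≤ 3. For the lower bound: the 4 vertex sets {1,2,3}, {4}, {6}, {5,7,8,9} are disjoint, each induces a connected subgraph, and every pair is joined by at least one edge of G. Contracting each set to a single vertex therefore yields K_{4} as a minor, and since treewidth is minor-monotone, tw(G) ≥ tw(K_{4}) = 3. Therefore the treewidth is 3.

3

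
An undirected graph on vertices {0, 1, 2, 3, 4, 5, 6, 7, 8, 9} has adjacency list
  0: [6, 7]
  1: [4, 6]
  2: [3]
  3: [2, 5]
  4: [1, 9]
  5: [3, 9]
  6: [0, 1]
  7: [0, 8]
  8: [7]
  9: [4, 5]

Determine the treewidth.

1

A width-1 tree decomposition is:
Bags: B1 = {7, 8}  B2 = {0, 7}  B3 = {0, 6}  B4 = {1, 6}  B5 = {1, 4}  B6 = {4, 9}  B7 = {5, 9}  B8 = {3, 5}  B9 = {2, 3}
Tree: B1–B2, B2–B3, B3–B4, B4–B5, B5–B6, B6–B7, B7–B8, B8–B9
Every bag has size at most 2, so the width is 2 − 1 = 1 and tw(G) ≤ 1. G has an edge, so its treewidth is at least 1. The upper and lower bounds meet at 1, so that is the treewidth.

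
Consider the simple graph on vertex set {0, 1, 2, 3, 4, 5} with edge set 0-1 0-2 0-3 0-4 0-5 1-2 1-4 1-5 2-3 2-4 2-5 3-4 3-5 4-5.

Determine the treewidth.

A width-4 tree decomposition is:
Bags: B1 = {0, 1, 2, 4, 5}  B2 = {0, 2, 3, 4, 5}
Tree: B1–B2
The largest bag has 5 vertices, giving width 4; this decomposition certifies tw(G) ≤ 4. On the other hand G contains the 5-clique {0, 1, 2, 4, 5}. A clique must lie in a single bag of any decomposition, so no decomposition can have width below 4. Combining the bounds, tw(G) = 4.

4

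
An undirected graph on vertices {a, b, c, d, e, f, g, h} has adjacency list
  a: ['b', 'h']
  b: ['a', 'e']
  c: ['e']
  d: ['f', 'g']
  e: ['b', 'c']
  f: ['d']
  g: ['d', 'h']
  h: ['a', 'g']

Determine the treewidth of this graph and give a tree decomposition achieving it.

Treewidth 1.
One such decomposition:
Bags: B1 = {d, f}  B2 = {d, g}  B3 = {g, h}  B4 = {a, h}  B5 = {a, b}  B6 = {b, e}  B7 = {c, e}
Tree: B1–B2, B2–B3, B3–B4, B4–B5, B5–B6, B6–B7

Every bag has size at most 2, so the width is 2 − 1 = 1 and tw(G) ≤ 1. Since G has at least one edge (e.g. f–d), it is not an edgeless graph, so tw(G) ≥ 1. Therefore the treewidth is 1.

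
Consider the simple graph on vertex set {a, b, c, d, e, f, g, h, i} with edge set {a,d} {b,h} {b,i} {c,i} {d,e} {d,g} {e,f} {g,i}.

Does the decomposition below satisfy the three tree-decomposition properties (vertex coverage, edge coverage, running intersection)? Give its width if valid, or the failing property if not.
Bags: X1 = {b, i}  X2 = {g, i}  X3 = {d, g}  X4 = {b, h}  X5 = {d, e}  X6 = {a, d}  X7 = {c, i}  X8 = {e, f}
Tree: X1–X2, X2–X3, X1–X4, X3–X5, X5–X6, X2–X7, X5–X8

Yes; width 1.

Vertex coverage: the bags together contain {a, b, c, d, e, f, g, h, i}, the full vertex set. Edge coverage: each edge of G has both endpoints in at least one bag. Running intersection: for every vertex, the bags containing it form a connected subtree. All three properties hold, so this is a valid tree decomposition of width max|bag| − 1 = 1, and hence tw(G) ≤ 1.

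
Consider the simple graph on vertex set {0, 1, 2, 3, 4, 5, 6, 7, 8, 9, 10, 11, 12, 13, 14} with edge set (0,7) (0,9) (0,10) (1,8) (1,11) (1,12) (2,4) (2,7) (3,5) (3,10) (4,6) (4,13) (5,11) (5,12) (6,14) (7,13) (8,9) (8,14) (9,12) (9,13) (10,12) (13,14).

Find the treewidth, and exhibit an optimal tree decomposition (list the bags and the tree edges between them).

Treewidth 3.
Bags: B1 = {3, 5, 10, 11}  B2 = {5, 10, 11, 12}  B3 = {1, 10, 11, 12}  B4 = {0, 1, 10, 12}  B5 = {0, 1, 9, 12}  B6 = {0, 1, 8, 9}  B7 = {0, 7, 8, 9}  B8 = {7, 8, 9, 13}  B9 = {7, 8, 13, 14}  B10 = {2, 7, 13, 14}  B11 = {2, 4, 13, 14}  B12 = {2, 4, 6, 14}
Tree: B1–B2, B2–B3, B3–B4, B4–B5, B5–B6, B6–B7, B7–B8, B8–B9, B9–B10, B10–B11, B11–B12

The largest bag has 4 vertices, giving width 3; this decomposition certifies tw(G) ≤ 3. For the lower bound: the 4 vertex sets {3,5,11}, {10}, {12}, {0,1,8,9} are disjoint, each induces a connected subgraph, and every pair is joined by at least one edge of G. Contracting each set to a single vertex therefore yields K_{4} as a minor, and since treewidth is minor-monotone, tw(G) ≥ tw(K_{4}) = 3. Hence tw(G) = 3 exactly.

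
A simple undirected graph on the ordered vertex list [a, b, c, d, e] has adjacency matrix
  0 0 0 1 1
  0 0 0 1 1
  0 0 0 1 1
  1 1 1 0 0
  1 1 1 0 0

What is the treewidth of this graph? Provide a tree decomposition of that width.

Treewidth 2.
One such decomposition:
Bags: B1 = {b, d, e}  B2 = {c, d, e}  B3 = {a, d, e}
Tree: B1–B2, B2–B3

Each bag holds 3 vertices, so the decomposition has width 2, which upper-bounds the treewidth. The edges e–b–d–c–e form a cycle, so G is not a tree and its treewidth is at least 2. Hence tw(G) = 2 exactly.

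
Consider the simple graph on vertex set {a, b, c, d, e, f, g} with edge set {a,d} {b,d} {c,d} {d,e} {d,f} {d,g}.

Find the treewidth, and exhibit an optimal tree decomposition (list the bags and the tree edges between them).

Each bag holds 2 vertices, so the decomposition has width 1, which upper-bounds the treewidth. Any graph with an edge has treewidth ≥ 1, and G has the edge d–f. Hence tw(G) = 1 exactly.

Treewidth 1.
One optimal decomposition is:
Bags: B1 = {d, f}  B2 = {d, e}  B3 = {d, g}  B4 = {c, d}  B5 = {a, d}  B6 = {b, d}
Tree: B1–B2, B2–B3, B3–B4, B3–B5, B3–B6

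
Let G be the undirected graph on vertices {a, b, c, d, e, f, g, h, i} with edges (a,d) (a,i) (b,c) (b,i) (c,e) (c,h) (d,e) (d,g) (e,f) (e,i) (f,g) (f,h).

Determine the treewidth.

A width-3 tree decomposition is:
Bags: B1 = {b, c, h, i}  B2 = {c, e, h, i}  B3 = {e, f, h, i}  B4 = {a, e, f, i}  B5 = {a, d, e, f}  B6 = {a, d, f, g}
Tree: B1–B2, B2–B3, B3–B4, B4–B5, B5–B6
The largest bag has 4 vertices, giving width 3; this decomposition certifies tw(G) ≤ 3. For the lower bound: the 4 vertex sets {b,c,h}, {i}, {e}, {a,d,f,g} are disjoint, each induces a connected subgraph, and every pair is joined by at least one edge of G. Contracting each set to a single vertex therefore yields K_{4} as a minor, and since treewidth is minor-monotone, tw(G) ≥ tw(K_{4}) = 3. Hence tw(G) = 3 exactly.

3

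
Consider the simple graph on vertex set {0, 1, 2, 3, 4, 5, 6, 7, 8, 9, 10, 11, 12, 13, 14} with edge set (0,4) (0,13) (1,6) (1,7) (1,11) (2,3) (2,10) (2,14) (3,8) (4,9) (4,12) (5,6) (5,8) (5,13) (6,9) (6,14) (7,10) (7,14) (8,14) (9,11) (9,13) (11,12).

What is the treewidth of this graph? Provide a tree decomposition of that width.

Every bag has size at most 4, so the width is 4 − 1 = 3 and tw(G) ≤ 3. For the lower bound: the 4 vertex sets {2,3,10}, {8}, {14}, {1,5,6,7} are disjoint, each induces a connected subgraph, and every pair is joined by at least one edge of G. Contracting each set to a single vertex therefore yields K_{4} as a minor, and since treewidth is minor-monotone, tw(G) ≥ tw(K_{4}) = 3. The upper and lower bounds meet at 3, so that is the treewidth.

Treewidth 3.
One optimal decomposition is:
Bags: B1 = {2, 3, 8, 10}  B2 = {2, 8, 10, 14}  B3 = {7, 8, 10, 14}  B4 = {5, 7, 8, 14}  B5 = {5, 6, 7, 14}  B6 = {1, 5, 6, 7}  B7 = {1, 5, 6, 13}  B8 = {1, 6, 9, 13}  B9 = {1, 9, 11, 13}  B10 = {0, 9, 11, 13}  B11 = {0, 4, 9, 11}  B12 = {0, 4, 11, 12}
Tree: B1–B2, B2–B3, B3–B4, B4–B5, B5–B6, B6–B7, B7–B8, B8–B9, B9–B10, B10–B11, B11–B12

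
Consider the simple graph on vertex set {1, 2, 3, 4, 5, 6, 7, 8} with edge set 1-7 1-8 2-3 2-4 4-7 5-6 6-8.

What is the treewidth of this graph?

A width-1 tree decomposition is:
Bags: B1 = {5, 6}  B2 = {6, 8}  B3 = {1, 8}  B4 = {1, 7}  B5 = {4, 7}  B6 = {2, 4}  B7 = {2, 3}
Tree: B1–B2, B2–B3, B3–B4, B4–B5, B5–B6, B6–B7
The largest bag has 2 vertices, giving width 1; this decomposition certifies tw(G) ≤ 1. Any graph with an edge has treewidth ≥ 1, and G has the edge 5–6. Hence tw(G) = 1 exactly.

1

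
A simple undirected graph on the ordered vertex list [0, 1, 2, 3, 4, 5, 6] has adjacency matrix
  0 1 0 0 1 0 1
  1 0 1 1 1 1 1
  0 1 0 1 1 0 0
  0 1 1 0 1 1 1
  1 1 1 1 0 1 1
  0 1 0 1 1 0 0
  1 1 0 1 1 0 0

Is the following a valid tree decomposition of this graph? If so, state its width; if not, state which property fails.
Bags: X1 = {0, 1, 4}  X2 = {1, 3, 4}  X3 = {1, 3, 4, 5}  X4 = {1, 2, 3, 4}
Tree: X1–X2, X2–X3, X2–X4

A tree decomposition must satisfy three properties: every vertex lies in some bag; for every edge, both endpoints lie together in some bag; and for every vertex, the bags containing it form a connected subtree. Here vertex 6 appears in no bag, so the decomposition is invalid.

No — vertex 6 appears in no bag.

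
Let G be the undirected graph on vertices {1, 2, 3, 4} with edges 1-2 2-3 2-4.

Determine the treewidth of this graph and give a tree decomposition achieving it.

Treewidth 1.
Bags: B1 = {1, 2}  B2 = {2, 4}  B3 = {2, 3}
Tree: B1–B2, B2–B3

Every bag has size at most 2, so the width is 2 − 1 = 1 and tw(G) ≤ 1. Since G has at least one edge (e.g. 2–1), it is not an edgeless graph, so tw(G) ≥ 1. Combining the bounds, tw(G) = 1.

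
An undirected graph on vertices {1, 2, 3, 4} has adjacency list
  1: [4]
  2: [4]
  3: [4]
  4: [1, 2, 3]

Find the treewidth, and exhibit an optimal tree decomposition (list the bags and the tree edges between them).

Treewidth 1.
Bags: B1 = {3, 4}  B2 = {2, 4}  B3 = {1, 4}
Tree: B1–B2, B2–B3

Each bag holds 2 vertices, so the decomposition has width 1, which upper-bounds the treewidth. G has an edge, so its treewidth is at least 1. Therefore the treewidth is 1.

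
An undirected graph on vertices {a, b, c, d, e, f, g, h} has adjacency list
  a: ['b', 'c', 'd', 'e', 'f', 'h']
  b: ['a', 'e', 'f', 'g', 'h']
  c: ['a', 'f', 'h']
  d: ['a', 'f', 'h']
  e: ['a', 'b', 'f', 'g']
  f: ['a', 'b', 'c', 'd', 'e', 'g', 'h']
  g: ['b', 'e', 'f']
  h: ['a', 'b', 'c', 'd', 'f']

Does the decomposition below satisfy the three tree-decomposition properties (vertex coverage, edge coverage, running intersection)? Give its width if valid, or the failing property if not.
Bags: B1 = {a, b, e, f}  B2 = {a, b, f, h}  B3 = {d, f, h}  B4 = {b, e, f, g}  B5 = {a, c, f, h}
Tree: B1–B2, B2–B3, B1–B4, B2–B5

No — edge (a,d) lies in no bag.

A tree decomposition must satisfy three properties: every vertex lies in some bag; for every edge, both endpoints lie together in some bag; and for every vertex, the bags containing it form a connected subtree. Here edge (a,d) lies in no bag, so the decomposition is invalid.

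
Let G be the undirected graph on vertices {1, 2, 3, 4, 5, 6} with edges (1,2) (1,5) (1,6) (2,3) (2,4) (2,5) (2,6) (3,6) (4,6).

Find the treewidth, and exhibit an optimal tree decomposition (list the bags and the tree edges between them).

The largest bag has 3 vertices, giving width 2; this decomposition certifies tw(G) ≤ 2. On the other hand G contains the 3-clique {1, 2, 5}. A clique must lie in a single bag of any decomposition, so no decomposition can have width below 2. Combining the bounds, tw(G) = 2.

Treewidth 2.
One such decomposition:
Bags: B1 = {1, 2, 6}  B2 = {1, 2, 5}  B3 = {2, 4, 6}  B4 = {2, 3, 6}
Tree: B1–B2, B1–B3, B1–B4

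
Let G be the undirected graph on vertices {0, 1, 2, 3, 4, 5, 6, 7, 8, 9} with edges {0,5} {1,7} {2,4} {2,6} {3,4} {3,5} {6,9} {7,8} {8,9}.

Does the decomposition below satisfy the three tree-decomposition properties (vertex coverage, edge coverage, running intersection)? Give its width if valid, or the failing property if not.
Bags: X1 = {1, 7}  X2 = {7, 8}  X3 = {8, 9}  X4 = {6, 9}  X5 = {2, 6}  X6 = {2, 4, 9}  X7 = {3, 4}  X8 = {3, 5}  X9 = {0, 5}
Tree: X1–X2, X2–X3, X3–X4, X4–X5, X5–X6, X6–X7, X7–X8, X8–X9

A tree decomposition must satisfy three properties: every vertex lies in some bag; for every edge, both endpoints lie together in some bag; and for every vertex, the bags containing it form a connected subtree. Here bags containing vertex 9 are not connected in the tree, so the decomposition is invalid.

No — bags containing vertex 9 are not connected in the tree.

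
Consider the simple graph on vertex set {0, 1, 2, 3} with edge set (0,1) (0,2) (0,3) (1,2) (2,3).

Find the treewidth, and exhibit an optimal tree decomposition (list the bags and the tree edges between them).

Treewidth 2.
One such decomposition:
Bags: B1 = {0, 1, 2}  B2 = {0, 2, 3}
Tree: B1–B2

Every bag has size at most 3, so the width is 3 − 1 = 2 and tw(G) ≤ 2. For the lower bound, the 3 vertices {0, 1, 2} are pairwise adjacent, and any tree decomposition puts a clique entirely inside one bag — forcing width ≥ 2. Therefore the treewidth is 2.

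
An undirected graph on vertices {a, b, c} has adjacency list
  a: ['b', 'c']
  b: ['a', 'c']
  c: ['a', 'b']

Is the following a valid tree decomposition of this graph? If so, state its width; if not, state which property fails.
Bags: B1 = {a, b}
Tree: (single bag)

No — vertex c appears in no bag.

A tree decomposition must satisfy three properties: every vertex lies in some bag; for every edge, both endpoints lie together in some bag; and for every vertex, the bags containing it form a connected subtree. Here vertex c appears in no bag, so the decomposition is invalid.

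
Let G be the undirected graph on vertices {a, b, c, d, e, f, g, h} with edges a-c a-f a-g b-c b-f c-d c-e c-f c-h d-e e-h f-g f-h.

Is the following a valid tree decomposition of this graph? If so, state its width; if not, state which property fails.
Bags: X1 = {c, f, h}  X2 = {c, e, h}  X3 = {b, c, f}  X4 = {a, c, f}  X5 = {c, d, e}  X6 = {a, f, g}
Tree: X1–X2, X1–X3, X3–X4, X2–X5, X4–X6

Yes; width 2.

Every vertex of G appears in some bag (union = {a, b, c, d, e, f, g, h}); every edge is covered by a bag; and for each vertex v the set of bags containing v is connected in the bag tree. The decomposition is therefore valid. The largest bag has 3 vertices, so the width is 2.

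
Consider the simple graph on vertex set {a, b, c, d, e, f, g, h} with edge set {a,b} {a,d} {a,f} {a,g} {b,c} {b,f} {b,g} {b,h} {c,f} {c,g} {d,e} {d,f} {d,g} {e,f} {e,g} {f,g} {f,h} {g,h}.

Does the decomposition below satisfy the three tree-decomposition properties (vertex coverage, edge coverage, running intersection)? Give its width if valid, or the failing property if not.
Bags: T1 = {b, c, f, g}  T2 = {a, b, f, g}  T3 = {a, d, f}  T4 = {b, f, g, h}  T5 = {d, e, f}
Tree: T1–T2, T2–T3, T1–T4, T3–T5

No — edge (g,d) lies in no bag.

A tree decomposition must satisfy three properties: every vertex lies in some bag; for every edge, both endpoints lie together in some bag; and for every vertex, the bags containing it form a connected subtree. Here edge (g,d) lies in no bag, so the decomposition is invalid.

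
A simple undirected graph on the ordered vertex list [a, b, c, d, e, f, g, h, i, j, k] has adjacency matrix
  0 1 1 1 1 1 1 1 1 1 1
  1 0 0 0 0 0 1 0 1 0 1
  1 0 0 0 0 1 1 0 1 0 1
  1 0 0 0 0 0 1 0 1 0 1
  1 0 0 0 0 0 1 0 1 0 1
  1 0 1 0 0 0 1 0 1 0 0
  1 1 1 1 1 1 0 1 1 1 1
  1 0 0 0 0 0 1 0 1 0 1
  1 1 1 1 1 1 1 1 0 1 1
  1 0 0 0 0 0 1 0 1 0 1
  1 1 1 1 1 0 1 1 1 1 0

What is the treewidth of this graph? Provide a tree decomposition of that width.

The largest bag has 5 vertices, giving width 4; this decomposition certifies tw(G) ≤ 4. Conversely, {a, c, f, g, i} is a clique of size 5, and the vertices of any clique must share a bag in every tree decomposition; so some bag has ≥ 5 vertices and tw(G) ≥ 4. The upper and lower bounds meet at 4, so that is the treewidth.

Treewidth 4.
One such decomposition:
Bags: B1 = {a, g, h, i, k}  B2 = {a, d, g, i, k}  B3 = {a, e, g, i, k}  B4 = {a, b, g, i, k}  B5 = {a, c, g, i, k}  B6 = {a, c, f, g, i}  B7 = {a, g, i, j, k}
Tree: B1–B2, B2–B3, B3–B4, B2–B5, B5–B6, B2–B7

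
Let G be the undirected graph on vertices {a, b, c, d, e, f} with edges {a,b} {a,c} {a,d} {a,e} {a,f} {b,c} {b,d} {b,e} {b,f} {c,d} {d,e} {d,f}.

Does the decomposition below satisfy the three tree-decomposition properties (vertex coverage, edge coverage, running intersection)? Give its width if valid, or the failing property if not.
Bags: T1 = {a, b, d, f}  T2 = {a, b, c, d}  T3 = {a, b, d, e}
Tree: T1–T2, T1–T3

Yes; width 3.

Checking the three conditions: (i) the bags cover all of {a, b, c, d, e, f}; (ii) for each edge, some bag contains both endpoints; (iii) the bags containing any fixed vertex form a subtree. All hold, so the decomposition is valid with width 4 − 1 = 3.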